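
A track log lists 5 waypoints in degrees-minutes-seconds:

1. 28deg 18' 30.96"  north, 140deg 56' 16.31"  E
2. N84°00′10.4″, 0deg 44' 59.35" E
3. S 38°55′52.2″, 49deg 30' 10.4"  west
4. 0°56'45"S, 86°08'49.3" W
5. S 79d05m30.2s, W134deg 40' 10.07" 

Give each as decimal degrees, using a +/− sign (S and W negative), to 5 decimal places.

Point 1:
  Lat: 18′ + 30.96″ = 18.51600′; 28 + 18.51600/60 = 28.308600
  N → positive
  λ: 140 + 56/60 + 16.31/3600 = 140.937864
  E → positive
Point 2:
  Lat: 84 + 0/60 + 10.4/3600 = 84.002889
  N → positive
  λ: 44′ + 59.35″ = 44.98917′; 0 + 44.98917/60 = 0.749819
  E → positive
Point 3:
  φ: 38 + 55/60 + 52.2/3600 = 38.931167
  hemisphere S, so the sign is −
  Lon: 49° + 30/60 + 10.4/3600 = 49 + 0.500000 + 0.002889 = 49.502889
  W ⇒ negate
Point 4:
  Lat: 56′ + 45″ = 56.75000′; 0 + 56.75000/60 = 0.945833
  S → negative
  λ: 8′ + 49.3″ = 8.82167′; 86 + 8.82167/60 = 86.147028
  W → negative
Point 5:
  φ: 5′ + 30.2″ = 5.50333′; 79 + 5.50333/60 = 79.091722
  S ⇒ negate
  Longitude: 134 + 40/60 + 10.07/3600 = 134.669464
  hemisphere W, so the sign is −

1. 28.30860, 140.93786
2. 84.00289, 0.74982
3. -38.93117, -49.50289
4. -0.94583, -86.14703
5. -79.09172, -134.66946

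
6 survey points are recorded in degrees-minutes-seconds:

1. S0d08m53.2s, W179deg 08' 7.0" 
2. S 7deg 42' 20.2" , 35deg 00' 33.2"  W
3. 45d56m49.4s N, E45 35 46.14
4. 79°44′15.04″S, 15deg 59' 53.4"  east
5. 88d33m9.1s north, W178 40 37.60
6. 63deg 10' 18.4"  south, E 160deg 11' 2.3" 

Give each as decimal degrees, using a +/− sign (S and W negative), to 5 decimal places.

Point 1:
  φ: 8′ + 53.2″ = 8.88667′; 0 + 8.88667/60 = 0.148111
  S ⇒ negate
  λ: 8′ + 7″ = 8.11667′; 179 + 8.11667/60 = 179.135278
  W → negative
Point 2:
  φ: 7° + 42/60 + 20.2/3600 = 7 + 0.700000 + 0.005611 = 7.705611
  hemisphere S, so the sign is −
  Longitude: 35 + 0/60 + 33.2/3600 = 35.009222
  hemisphere W, so the sign is −
Point 3:
  φ: 56′ + 49.4″ = 56.82333′; 45 + 56.82333/60 = 45.947056
  N → positive
  Lon: 45° + 35/60 + 46.14/3600 = 45 + 0.583333 + 0.012817 = 45.596150
  E → positive
Point 4:
  Lat: 79 + 44/60 + 15.04/3600 = 79.737511
  S ⇒ negate
  Longitude: 59′ + 53.4″ = 59.89000′; 15 + 59.89000/60 = 15.998167
  E ⇒ keep positive
Point 5:
  φ: 88 + 33/60 + 9.1/3600 = 88.552528
  N → positive
  Lon: 40′ + 37.6″ = 40.62667′; 178 + 40.62667/60 = 178.677111
  W → negative
Point 6:
  φ: 63 + 10/60 + 18.4/3600 = 63.171778
  hemisphere S, so the sign is −
  Lon: 160 + 11/60 + 2.3/3600 = 160.183972
  E ⇒ keep positive

1. -0.14811, -179.13528
2. -7.70561, -35.00922
3. 45.94706, 45.59615
4. -79.73751, 15.99817
5. 88.55253, -178.67711
6. -63.17178, 160.18397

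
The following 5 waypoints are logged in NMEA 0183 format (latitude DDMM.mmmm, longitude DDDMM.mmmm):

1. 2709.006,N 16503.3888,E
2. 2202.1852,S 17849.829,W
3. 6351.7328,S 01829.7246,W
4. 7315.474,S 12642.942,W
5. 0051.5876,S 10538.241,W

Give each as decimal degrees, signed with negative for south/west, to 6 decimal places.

1. 27.150100, 165.056480
2. -22.036420, -178.830483
3. -63.862213, -18.495410
4. -73.257900, -126.715700
5. -0.859793, -105.637350

Point 1:
  Lat: degrees = first 2 digits = 27, minutes = 9.006; 27 + 9.006/60 = 27.1501000
  N ⇒ keep positive
  Lon: split at 3 digits → 165° and 3.3888′; 165 + 3.3888/60 = 165.0564800
  E ⇒ keep positive
Point 2:
  Latitude: degrees = first 2 digits = 22, minutes = 2.1852; 22 + 2.1852/60 = 22.0364200
  S → negative
  Lon: degrees = first 3 digits = 178, minutes = 49.829; 178 + 49.829/60 = 178.8304833
  W ⇒ negate
Point 3:
  Lat: split at 2 digits → 63° and 51.7328′; 63 + 51.7328/60 = 63.8622133
  hemisphere S, so the sign is −
  Lon: degrees = first 3 digits = 18, minutes = 29.7246; 18 + 29.7246/60 = 18.4954100
  hemisphere W, so the sign is −
Point 4:
  Latitude: split at 2 digits → 73° and 15.474′; 73 + 15.474/60 = 73.2579000
  S → negative
  Longitude: degrees = first 3 digits = 126, minutes = 42.942; 126 + 42.942/60 = 126.7157000
  hemisphere W, so the sign is −
Point 5:
  Latitude: split at 2 digits → 00° and 51.5876′; 0 + 51.5876/60 = 0.8597933
  S → negative
  λ: split at 3 digits → 105° and 38.241′; 105 + 38.241/60 = 105.6373500
  W → negative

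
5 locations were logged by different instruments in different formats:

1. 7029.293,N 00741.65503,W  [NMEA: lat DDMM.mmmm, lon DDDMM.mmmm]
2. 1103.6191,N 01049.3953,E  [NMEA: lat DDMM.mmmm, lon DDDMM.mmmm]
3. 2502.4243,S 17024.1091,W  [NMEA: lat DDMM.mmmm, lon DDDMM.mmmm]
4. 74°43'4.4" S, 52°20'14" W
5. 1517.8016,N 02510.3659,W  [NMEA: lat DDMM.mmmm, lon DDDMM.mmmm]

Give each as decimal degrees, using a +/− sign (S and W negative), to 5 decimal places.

Point 1:
  Latitude: split at 2 digits → 70° and 29.293′; 70 + 29.293/60 = 70.488217
  N ⇒ keep positive
  Longitude: split at 3 digits → 007° and 41.65503′; 7 + 41.65503/60 = 7.694251
  W ⇒ negate
Point 2:
  φ: split at 2 digits → 11° and 3.6191′; 11 + 3.6191/60 = 11.060318
  N → positive
  λ: split at 3 digits → 010° and 49.3953′; 10 + 49.3953/60 = 10.823255
  E ⇒ keep positive
Point 3:
  Lat: degrees = first 2 digits = 25, minutes = 2.4243; 25 + 2.4243/60 = 25.040405
  S ⇒ negate
  λ: split at 3 digits → 170° and 24.1091′; 170 + 24.1091/60 = 170.401818
  hemisphere W, so the sign is −
Point 4:
  φ: 43′ + 4.4″ = 43.07333′; 74 + 43.07333/60 = 74.717889
  hemisphere S, so the sign is −
  Lon: 20′ + 14″ = 20.23333′; 52 + 20.23333/60 = 52.337222
  W → negative
Point 5:
  φ: degrees = first 2 digits = 15, minutes = 17.8016; 15 + 17.8016/60 = 15.296693
  N ⇒ keep positive
  Lon: degrees = first 3 digits = 25, minutes = 10.3659; 25 + 10.3659/60 = 25.172765
  W ⇒ negate

1. 70.48822, -7.69425
2. 11.06032, 10.82326
3. -25.04041, -170.40182
4. -74.71789, -52.33722
5. 15.29669, -25.17277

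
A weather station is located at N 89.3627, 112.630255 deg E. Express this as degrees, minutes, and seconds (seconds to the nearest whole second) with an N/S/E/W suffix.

89°21′46″ N, 112°37′49″ E

Latitude: 0.362700 × 60 = 21.76200′ → 21′, remainder × 60 = 45.72″
Longitude: 0.630255° → 37.81530′; 0.81530 × 60 = 48.92″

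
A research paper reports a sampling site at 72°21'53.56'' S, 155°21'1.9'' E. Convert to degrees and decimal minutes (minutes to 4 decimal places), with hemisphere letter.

Latitude: 21 + 53.56/60 = 21.892667′
Longitude: 21 + 1.9/60 = 21.031667′

72° 21.8927′ S, 155° 21.0317′ E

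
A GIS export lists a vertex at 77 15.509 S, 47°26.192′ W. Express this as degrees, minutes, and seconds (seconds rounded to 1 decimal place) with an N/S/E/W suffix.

77°15′30.5″ S, 47°26′11.5″ W

Lat: 15.50900′ → 15′ and 0.50900 × 60 = 30.540″
Lon: 26.19200′ → 26′ and 0.19200 × 60 = 11.520″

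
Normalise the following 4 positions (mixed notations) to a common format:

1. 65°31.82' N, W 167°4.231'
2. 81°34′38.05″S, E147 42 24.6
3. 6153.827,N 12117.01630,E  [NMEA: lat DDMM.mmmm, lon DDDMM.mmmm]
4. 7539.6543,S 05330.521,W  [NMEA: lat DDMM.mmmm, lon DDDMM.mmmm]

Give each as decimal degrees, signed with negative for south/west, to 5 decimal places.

Point 1:
  Latitude: 65 + 31.82/60 = 65.530333
  N ⇒ keep positive
  Lon: 167 + 4.231/60 = 167.070517
  W ⇒ negate
Point 2:
  φ: 34′ + 38.05″ = 34.63417′; 81 + 34.63417/60 = 81.577236
  S ⇒ negate
  Lon: 147° + 42/60 + 24.6/3600 = 147 + 0.700000 + 0.006833 = 147.706833
  E → positive
Point 3:
  Lat: degrees = first 2 digits = 61, minutes = 53.827; 61 + 53.827/60 = 61.897117
  N ⇒ keep positive
  Lon: split at 3 digits → 121° and 17.0163′; 121 + 17.0163/60 = 121.283605
  E → positive
Point 4:
  Lat: degrees = first 2 digits = 75, minutes = 39.6543; 75 + 39.6543/60 = 75.660905
  hemisphere S, so the sign is −
  Longitude: degrees = first 3 digits = 53, minutes = 30.521; 53 + 30.521/60 = 53.508683
  W ⇒ negate

1. 65.53033, -167.07052
2. -81.57724, 147.70683
3. 61.89712, 121.28361
4. -75.66091, -53.50868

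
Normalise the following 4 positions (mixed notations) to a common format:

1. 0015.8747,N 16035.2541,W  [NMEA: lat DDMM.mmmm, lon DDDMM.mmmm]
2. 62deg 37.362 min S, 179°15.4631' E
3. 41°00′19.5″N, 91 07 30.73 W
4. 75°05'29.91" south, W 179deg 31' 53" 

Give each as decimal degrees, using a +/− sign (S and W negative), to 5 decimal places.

1. 0.26458, -160.58757
2. -62.62270, 179.25772
3. 41.00542, -91.12520
4. -75.09164, -179.53139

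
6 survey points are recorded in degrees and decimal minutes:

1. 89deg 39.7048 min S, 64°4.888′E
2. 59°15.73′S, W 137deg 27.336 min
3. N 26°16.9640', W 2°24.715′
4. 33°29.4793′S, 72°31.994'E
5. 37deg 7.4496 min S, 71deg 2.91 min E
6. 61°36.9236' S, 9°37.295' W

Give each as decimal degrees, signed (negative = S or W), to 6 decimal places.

1. -89.661747, 64.081467
2. -59.262167, -137.455600
3. 26.282733, -2.411917
4. -33.491322, 72.533233
5. -37.124160, 71.048500
6. -61.615393, -9.621583

Point 1:
  Latitude: 39.7048′ = 0.661747°; total 89.6617467
  S ⇒ negate
  Lon: 64 + 4.888/60 = 64.0814667
  E ⇒ keep positive
Point 2:
  Latitude: 59 + 15.73/60 = 59.2621667
  hemisphere S, so the sign is −
  Longitude: 27.336′ = 0.455600°; total 137.4556000
  hemisphere W, so the sign is −
Point 3:
  Lat: 16.964′ = 0.282733°; total 26.2827333
  N → positive
  λ: 2 + 24.715/60 = 2.4119167
  W ⇒ negate
Point 4:
  φ: 33 + 29.4793/60 = 33.4913217
  S ⇒ negate
  Longitude: 72 + 31.994/60 = 72.5332333
  E ⇒ keep positive
Point 5:
  Lat: 7.4496′ = 0.124160°; total 37.1241600
  hemisphere S, so the sign is −
  Longitude: 71 + 2.91/60 = 71.0485000
  E → positive
Point 6:
  Lat: 36.9236′ = 0.615393°; total 61.6153933
  S → negative
  Longitude: 37.295′ = 0.621583°; total 9.6215833
  W ⇒ negate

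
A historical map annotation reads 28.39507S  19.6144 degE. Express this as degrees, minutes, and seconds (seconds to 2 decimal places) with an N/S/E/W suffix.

Latitude: 0.395070° → 23.70420′; 0.70420 × 60 = 42.2520″
Longitude: 0.614400° → 36.86400′; 0.86400 × 60 = 51.8400″

28°23′42.25″ S, 19°36′51.84″ E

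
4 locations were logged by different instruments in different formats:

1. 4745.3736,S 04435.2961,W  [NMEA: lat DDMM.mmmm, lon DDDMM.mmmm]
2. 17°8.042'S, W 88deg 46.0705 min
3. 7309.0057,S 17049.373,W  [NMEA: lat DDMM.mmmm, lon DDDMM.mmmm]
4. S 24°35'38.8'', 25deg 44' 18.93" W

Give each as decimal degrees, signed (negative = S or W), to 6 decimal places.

Point 1:
  φ: degrees = first 2 digits = 47, minutes = 45.3736; 47 + 45.3736/60 = 47.7562267
  S → negative
  Lon: split at 3 digits → 044° and 35.2961′; 44 + 35.2961/60 = 44.5882683
  W → negative
Point 2:
  Latitude: 17 + 8.042/60 = 17.1340333
  S ⇒ negate
  λ: 88 + 46.0705/60 = 88.7678417
  W ⇒ negate
Point 3:
  Lat: degrees = first 2 digits = 73, minutes = 9.0057; 73 + 9.0057/60 = 73.1500950
  hemisphere S, so the sign is −
  λ: degrees = first 3 digits = 170, minutes = 49.373; 170 + 49.373/60 = 170.8228833
  W ⇒ negate
Point 4:
  φ: 24° + 35/60 + 38.8/3600 = 24 + 0.583333 + 0.010778 = 24.5941111
  hemisphere S, so the sign is −
  Longitude: 44′ + 18.93″ = 44.31550′; 25 + 44.31550/60 = 25.7385917
  W ⇒ negate

1. -47.756227, -44.588268
2. -17.134033, -88.767842
3. -73.150095, -170.822883
4. -24.594111, -25.738592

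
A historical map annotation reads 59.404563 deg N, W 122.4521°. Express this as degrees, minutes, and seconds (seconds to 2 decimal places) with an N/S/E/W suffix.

φ: whole degrees 59; 24.27378′ → 24′ and 16.4268″
Longitude: 0.452100° → 27.12600′; 0.12600 × 60 = 7.5600″

59°24′16.43″ N, 122°27′7.56″ W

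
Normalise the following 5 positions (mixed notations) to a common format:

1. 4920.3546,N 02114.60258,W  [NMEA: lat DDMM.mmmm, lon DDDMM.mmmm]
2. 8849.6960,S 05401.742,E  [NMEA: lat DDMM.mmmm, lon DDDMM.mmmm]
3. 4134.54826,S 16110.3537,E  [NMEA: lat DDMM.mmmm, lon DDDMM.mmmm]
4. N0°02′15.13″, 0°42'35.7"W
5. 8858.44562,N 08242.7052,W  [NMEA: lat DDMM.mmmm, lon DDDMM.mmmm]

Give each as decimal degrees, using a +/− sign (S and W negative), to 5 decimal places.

Point 1:
  φ: split at 2 digits → 49° and 20.3546′; 49 + 20.3546/60 = 49.339243
  N ⇒ keep positive
  Longitude: degrees = first 3 digits = 21, minutes = 14.60258; 21 + 14.60258/60 = 21.243376
  W → negative
Point 2:
  Latitude: split at 2 digits → 88° and 49.696′; 88 + 49.696/60 = 88.828267
  hemisphere S, so the sign is −
  λ: degrees = first 3 digits = 54, minutes = 1.742; 54 + 1.742/60 = 54.029033
  E → positive
Point 3:
  Lat: split at 2 digits → 41° and 34.54826′; 41 + 34.54826/60 = 41.575804
  S → negative
  λ: split at 3 digits → 161° and 10.3537′; 161 + 10.3537/60 = 161.172562
  E ⇒ keep positive
Point 4:
  φ: 0 + 2/60 + 15.13/3600 = 0.037536
  N ⇒ keep positive
  Longitude: 42′ + 35.7″ = 42.59500′; 0 + 42.59500/60 = 0.709917
  W ⇒ negate
Point 5:
  Lat: degrees = first 2 digits = 88, minutes = 58.44562; 88 + 58.44562/60 = 88.974094
  N ⇒ keep positive
  Lon: split at 3 digits → 082° and 42.7052′; 82 + 42.7052/60 = 82.711753
  W ⇒ negate

1. 49.33924, -21.24338
2. -88.82827, 54.02903
3. -41.57580, 161.17256
4. 0.03754, -0.70992
5. 88.97409, -82.71175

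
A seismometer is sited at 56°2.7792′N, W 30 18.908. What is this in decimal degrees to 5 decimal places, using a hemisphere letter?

Lat: 56 + 2.7792/60 = 56.046320
λ: 18.908′ = 0.315133°; total 30.315133

56.04632° N, 30.31513° W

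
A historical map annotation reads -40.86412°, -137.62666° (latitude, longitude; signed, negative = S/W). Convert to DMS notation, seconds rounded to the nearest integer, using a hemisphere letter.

40°51′51″ S, 137°37′36″ W

Latitude is negative → S; |value| = 40.864120
φ: 0.864120° → 51.84720′; 0.84720 × 60 = 50.83″
Longitude is negative → W; |value| = 137.626660
Lon: 0.626660 × 60 = 37.59960′ → 37′, remainder × 60 = 35.98″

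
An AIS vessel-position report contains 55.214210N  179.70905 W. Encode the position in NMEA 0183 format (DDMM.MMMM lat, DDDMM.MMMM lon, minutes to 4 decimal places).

5512.8526,N / 17942.5430,W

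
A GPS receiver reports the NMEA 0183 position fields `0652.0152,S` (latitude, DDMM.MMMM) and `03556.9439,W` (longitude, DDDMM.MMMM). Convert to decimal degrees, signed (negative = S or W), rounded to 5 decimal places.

φ: split at 2 digits → 06° and 52.0152′; 6 + 52.0152/60 = 6.866920
S ⇒ negate
Longitude: split at 3 digits → 035° and 56.9439′; 35 + 56.9439/60 = 35.949065
W ⇒ negate

-6.86692, -35.94907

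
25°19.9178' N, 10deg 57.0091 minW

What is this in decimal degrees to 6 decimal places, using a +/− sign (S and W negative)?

φ: 19.9178′ = 0.331963°; total 25.3319633
N → positive
Lon: 57.0091′ = 0.950152°; total 10.9501517
W → negative

25.331963, -10.950152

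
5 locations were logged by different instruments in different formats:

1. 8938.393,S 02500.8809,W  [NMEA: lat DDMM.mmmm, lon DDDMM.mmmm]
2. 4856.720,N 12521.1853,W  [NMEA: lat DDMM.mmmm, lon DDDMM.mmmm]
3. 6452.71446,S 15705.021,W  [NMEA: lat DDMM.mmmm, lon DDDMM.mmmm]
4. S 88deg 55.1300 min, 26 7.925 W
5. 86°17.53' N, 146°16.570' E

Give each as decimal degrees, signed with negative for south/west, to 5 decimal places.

Point 1:
  φ: degrees = first 2 digits = 89, minutes = 38.393; 89 + 38.393/60 = 89.639883
  S ⇒ negate
  Lon: split at 3 digits → 025° and 0.8809′; 25 + 0.8809/60 = 25.014682
  W ⇒ negate
Point 2:
  φ: degrees = first 2 digits = 48, minutes = 56.72; 48 + 56.72/60 = 48.945333
  N → positive
  λ: degrees = first 3 digits = 125, minutes = 21.1853; 125 + 21.1853/60 = 125.353088
  W ⇒ negate
Point 3:
  Lat: split at 2 digits → 64° and 52.71446′; 64 + 52.71446/60 = 64.878574
  hemisphere S, so the sign is −
  Longitude: split at 3 digits → 157° and 5.021′; 157 + 5.021/60 = 157.083683
  W ⇒ negate
Point 4:
  Lat: 88 + 55.13/60 = 88.918833
  hemisphere S, so the sign is −
  λ: 26 + 7.925/60 = 26.132083
  W ⇒ negate
Point 5:
  Lat: 17.53′ = 0.292167°; total 86.292167
  N ⇒ keep positive
  λ: 146 + 16.57/60 = 146.276167
  E ⇒ keep positive

1. -89.63988, -25.01468
2. 48.94533, -125.35309
3. -64.87857, -157.08368
4. -88.91883, -26.13208
5. 86.29217, 146.27617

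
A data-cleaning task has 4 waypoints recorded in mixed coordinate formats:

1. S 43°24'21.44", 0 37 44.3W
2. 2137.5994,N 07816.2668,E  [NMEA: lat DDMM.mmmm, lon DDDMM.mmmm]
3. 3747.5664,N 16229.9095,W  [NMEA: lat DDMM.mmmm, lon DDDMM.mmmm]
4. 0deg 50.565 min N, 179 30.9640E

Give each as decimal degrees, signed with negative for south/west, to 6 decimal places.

1. -43.405956, -0.628972
2. 21.626657, 78.271113
3. 37.792773, -162.498492
4. 0.842750, 179.516067

Point 1:
  Lat: 24′ + 21.44″ = 24.35733′; 43 + 24.35733/60 = 43.4059556
  hemisphere S, so the sign is −
  Lon: 37′ + 44.3″ = 37.73833′; 0 + 37.73833/60 = 0.6289722
  W → negative
Point 2:
  Latitude: split at 2 digits → 21° and 37.5994′; 21 + 37.5994/60 = 21.6266567
  N → positive
  λ: degrees = first 3 digits = 78, minutes = 16.2668; 78 + 16.2668/60 = 78.2711133
  E ⇒ keep positive
Point 3:
  Lat: split at 2 digits → 37° and 47.5664′; 37 + 47.5664/60 = 37.7927733
  N → positive
  λ: split at 3 digits → 162° and 29.9095′; 162 + 29.9095/60 = 162.4984917
  W ⇒ negate
Point 4:
  Lat: 0 + 50.565/60 = 0.8427500
  N → positive
  Longitude: 30.964′ = 0.516067°; total 179.5160667
  E ⇒ keep positive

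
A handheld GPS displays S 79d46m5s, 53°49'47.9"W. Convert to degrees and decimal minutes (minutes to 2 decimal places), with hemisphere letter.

79° 46.08′ S, 53° 49.80′ W

Latitude: 46 + 5/60 = 46.0833′
Lon: seconds/60 = 0.79833; minutes = 49 + 0.79833 = 49.7983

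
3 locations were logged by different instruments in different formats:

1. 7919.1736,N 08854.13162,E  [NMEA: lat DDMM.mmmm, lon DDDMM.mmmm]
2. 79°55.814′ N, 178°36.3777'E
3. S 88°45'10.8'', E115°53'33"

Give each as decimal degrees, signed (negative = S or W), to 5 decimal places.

Point 1:
  φ: degrees = first 2 digits = 79, minutes = 19.1736; 79 + 19.1736/60 = 79.319560
  N ⇒ keep positive
  Longitude: split at 3 digits → 088° and 54.13162′; 88 + 54.13162/60 = 88.902194
  E → positive
Point 2:
  Lat: 79 + 55.814/60 = 79.930233
  N ⇒ keep positive
  Lon: 178 + 36.3777/60 = 178.606295
  E ⇒ keep positive
Point 3:
  Latitude: 88 + 45/60 + 10.8/3600 = 88.753000
  S → negative
  λ: 115 + 53/60 + 33/3600 = 115.892500
  E ⇒ keep positive

1. 79.31956, 88.90219
2. 79.93023, 178.60630
3. -88.75300, 115.89250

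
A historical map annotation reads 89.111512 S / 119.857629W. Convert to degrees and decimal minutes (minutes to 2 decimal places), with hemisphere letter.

φ: 89° + 0.111512 × 60 = 89° 6.6907′
Longitude: minutes = (119.857629 − 119) × 60 = 51.4577

89° 6.69′ S, 119° 51.46′ W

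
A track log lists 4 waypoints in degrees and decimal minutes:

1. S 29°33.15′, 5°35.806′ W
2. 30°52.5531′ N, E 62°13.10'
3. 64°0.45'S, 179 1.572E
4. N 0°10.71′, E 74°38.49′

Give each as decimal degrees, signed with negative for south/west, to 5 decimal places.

1. -29.55250, -5.59677
2. 30.87589, 62.21833
3. -64.00750, 179.02620
4. 0.17850, 74.64150

Point 1:
  φ: 33.15′ = 0.552500°; total 29.552500
  S ⇒ negate
  λ: 5 + 35.806/60 = 5.596767
  hemisphere W, so the sign is −
Point 2:
  Latitude: 52.5531′ = 0.875885°; total 30.875885
  N → positive
  Longitude: 62 + 13.1/60 = 62.218333
  E → positive
Point 3:
  φ: 64 + 0.45/60 = 64.007500
  S ⇒ negate
  Longitude: 179 + 1.572/60 = 179.026200
  E → positive
Point 4:
  Latitude: 0 + 10.71/60 = 0.178500
  N ⇒ keep positive
  Longitude: 74 + 38.49/60 = 74.641500
  E ⇒ keep positive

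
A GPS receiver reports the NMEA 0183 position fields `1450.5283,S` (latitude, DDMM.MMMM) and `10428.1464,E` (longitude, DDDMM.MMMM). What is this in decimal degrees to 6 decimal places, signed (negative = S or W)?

-14.842138, 104.469107

Latitude: degrees = first 2 digits = 14, minutes = 50.5283; 14 + 50.5283/60 = 14.8421383
S ⇒ negate
λ: degrees = first 3 digits = 104, minutes = 28.1464; 104 + 28.1464/60 = 104.4691067
E → positive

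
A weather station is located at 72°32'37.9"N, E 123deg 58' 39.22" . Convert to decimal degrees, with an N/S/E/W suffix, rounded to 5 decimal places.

72.54386° N, 123.97756° E

Latitude: 32′ + 37.9″ = 32.63167′; 72 + 32.63167/60 = 72.543861
Lon: 123 + 58/60 + 39.22/3600 = 123.977561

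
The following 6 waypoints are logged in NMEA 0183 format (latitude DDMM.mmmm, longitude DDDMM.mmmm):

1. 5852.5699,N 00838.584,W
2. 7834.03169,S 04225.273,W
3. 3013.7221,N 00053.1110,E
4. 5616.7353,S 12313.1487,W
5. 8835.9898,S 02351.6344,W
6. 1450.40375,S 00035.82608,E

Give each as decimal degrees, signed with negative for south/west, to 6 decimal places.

Point 1:
  φ: degrees = first 2 digits = 58, minutes = 52.5699; 58 + 52.5699/60 = 58.8761650
  N → positive
  λ: split at 3 digits → 008° and 38.584′; 8 + 38.584/60 = 8.6430667
  W ⇒ negate
Point 2:
  Latitude: split at 2 digits → 78° and 34.03169′; 78 + 34.03169/60 = 78.5671948
  S → negative
  λ: split at 3 digits → 042° and 25.273′; 42 + 25.273/60 = 42.4212167
  hemisphere W, so the sign is −
Point 3:
  Latitude: split at 2 digits → 30° and 13.7221′; 30 + 13.7221/60 = 30.2287017
  N → positive
  Longitude: degrees = first 3 digits = 0, minutes = 53.111; 0 + 53.111/60 = 0.8851833
  E → positive
Point 4:
  Lat: degrees = first 2 digits = 56, minutes = 16.7353; 56 + 16.7353/60 = 56.2789217
  S ⇒ negate
  Lon: degrees = first 3 digits = 123, minutes = 13.1487; 123 + 13.1487/60 = 123.2191450
  W → negative
Point 5:
  Latitude: split at 2 digits → 88° and 35.9898′; 88 + 35.9898/60 = 88.5998300
  S → negative
  λ: split at 3 digits → 023° and 51.6344′; 23 + 51.6344/60 = 23.8605733
  W → negative
Point 6:
  φ: degrees = first 2 digits = 14, minutes = 50.40375; 14 + 50.40375/60 = 14.8400625
  hemisphere S, so the sign is −
  Longitude: split at 3 digits → 000° and 35.82608′; 0 + 35.82608/60 = 0.5971013
  E ⇒ keep positive

1. 58.876165, -8.643067
2. -78.567195, -42.421217
3. 30.228702, 0.885183
4. -56.278922, -123.219145
5. -88.599830, -23.860573
6. -14.840063, 0.597101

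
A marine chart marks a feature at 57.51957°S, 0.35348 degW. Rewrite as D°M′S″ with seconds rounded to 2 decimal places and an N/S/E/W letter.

Lat: 0.519570 × 60 = 31.17420′ → 31′, remainder × 60 = 10.4520″
Longitude: 0.353480° → 21.20880′; 0.20880 × 60 = 12.5280″

57°31′10.45″ S, 0°21′12.53″ W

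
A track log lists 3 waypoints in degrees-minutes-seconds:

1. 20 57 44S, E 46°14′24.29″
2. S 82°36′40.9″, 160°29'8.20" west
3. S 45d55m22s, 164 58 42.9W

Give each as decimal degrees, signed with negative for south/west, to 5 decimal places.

Point 1:
  φ: 20 + 57/60 + 44/3600 = 20.962222
  S → negative
  λ: 46 + 14/60 + 24.29/3600 = 46.240081
  E ⇒ keep positive
Point 2:
  φ: 82 + 36/60 + 40.9/3600 = 82.611361
  S → negative
  Lon: 29′ + 8.2″ = 29.13667′; 160 + 29.13667/60 = 160.485611
  W → negative
Point 3:
  Lat: 45 + 55/60 + 22/3600 = 45.922778
  S ⇒ negate
  Longitude: 164° + 58/60 + 42.9/3600 = 164 + 0.966667 + 0.011917 = 164.978583
  hemisphere W, so the sign is −

1. -20.96222, 46.24008
2. -82.61136, -160.48561
3. -45.92278, -164.97858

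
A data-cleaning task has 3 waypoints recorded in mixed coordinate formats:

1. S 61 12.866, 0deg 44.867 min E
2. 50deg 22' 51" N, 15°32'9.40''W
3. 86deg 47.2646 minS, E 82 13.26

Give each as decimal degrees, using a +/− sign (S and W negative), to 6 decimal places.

Point 1:
  φ: 61 + 12.866/60 = 61.2144333
  hemisphere S, so the sign is −
  λ: 0 + 44.867/60 = 0.7477833
  E → positive
Point 2:
  Lat: 50° + 22/60 + 51/3600 = 50 + 0.366667 + 0.014167 = 50.3808333
  N → positive
  Lon: 32′ + 9.4″ = 32.15667′; 15 + 32.15667/60 = 15.5359444
  hemisphere W, so the sign is −
Point 3:
  Lat: 86 + 47.2646/60 = 86.7877433
  S ⇒ negate
  Lon: 13.26′ = 0.221000°; total 82.2210000
  E → positive

1. -61.214433, 0.747783
2. 50.380833, -15.535944
3. -86.787743, 82.221000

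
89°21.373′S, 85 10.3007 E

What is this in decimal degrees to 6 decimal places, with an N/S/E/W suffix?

φ: 89 + 21.373/60 = 89.3562167
λ: 85 + 10.3007/60 = 85.1716783

89.356217° S, 85.171678° E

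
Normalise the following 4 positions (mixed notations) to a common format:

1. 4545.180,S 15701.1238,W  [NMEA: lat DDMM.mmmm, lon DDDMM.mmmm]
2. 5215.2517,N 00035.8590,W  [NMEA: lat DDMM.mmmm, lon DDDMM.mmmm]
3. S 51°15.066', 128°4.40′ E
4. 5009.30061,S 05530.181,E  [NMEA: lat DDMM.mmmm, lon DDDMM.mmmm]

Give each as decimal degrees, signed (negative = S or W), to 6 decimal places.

Point 1:
  Latitude: degrees = first 2 digits = 45, minutes = 45.18; 45 + 45.18/60 = 45.7530000
  S ⇒ negate
  Longitude: split at 3 digits → 157° and 1.1238′; 157 + 1.1238/60 = 157.0187300
  W → negative
Point 2:
  φ: split at 2 digits → 52° and 15.2517′; 52 + 15.2517/60 = 52.2541950
  N ⇒ keep positive
  λ: split at 3 digits → 000° and 35.859′; 0 + 35.859/60 = 0.5976500
  W ⇒ negate
Point 3:
  Latitude: 15.066′ = 0.251100°; total 51.2511000
  S → negative
  λ: 128 + 4.4/60 = 128.0733333
  E → positive
Point 4:
  Latitude: degrees = first 2 digits = 50, minutes = 9.30061; 50 + 9.30061/60 = 50.1550102
  S → negative
  λ: split at 3 digits → 055° and 30.181′; 55 + 30.181/60 = 55.5030167
  E → positive

1. -45.753000, -157.018730
2. 52.254195, -0.597650
3. -51.251100, 128.073333
4. -50.155010, 55.503017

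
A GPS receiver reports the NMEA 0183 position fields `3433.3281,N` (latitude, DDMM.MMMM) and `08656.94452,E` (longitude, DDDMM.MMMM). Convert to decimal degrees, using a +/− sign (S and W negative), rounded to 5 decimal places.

34.55547, 86.94908

Latitude: degrees = first 2 digits = 34, minutes = 33.3281; 34 + 33.3281/60 = 34.555468
N → positive
λ: split at 3 digits → 086° and 56.94452′; 86 + 56.94452/60 = 86.949075
E ⇒ keep positive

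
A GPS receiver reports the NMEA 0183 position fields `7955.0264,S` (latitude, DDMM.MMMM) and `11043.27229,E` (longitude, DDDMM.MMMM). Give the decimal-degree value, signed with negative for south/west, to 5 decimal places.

Lat: split at 2 digits → 79° and 55.0264′; 79 + 55.0264/60 = 79.917107
S → negative
Lon: degrees = first 3 digits = 110, minutes = 43.27229; 110 + 43.27229/60 = 110.721205
E ⇒ keep positive

-79.91711, 110.72120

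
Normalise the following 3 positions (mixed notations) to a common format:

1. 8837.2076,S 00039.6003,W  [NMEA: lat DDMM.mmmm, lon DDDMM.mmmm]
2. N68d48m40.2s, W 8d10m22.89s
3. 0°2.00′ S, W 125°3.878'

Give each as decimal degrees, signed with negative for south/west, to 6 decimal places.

Point 1:
  Latitude: degrees = first 2 digits = 88, minutes = 37.2076; 88 + 37.2076/60 = 88.6201267
  S → negative
  Lon: split at 3 digits → 000° and 39.6003′; 0 + 39.6003/60 = 0.6600050
  hemisphere W, so the sign is −
Point 2:
  Lat: 68 + 48/60 + 40.2/3600 = 68.8111667
  N ⇒ keep positive
  Lon: 8° + 10/60 + 22.89/3600 = 8 + 0.166667 + 0.006358 = 8.1730250
  hemisphere W, so the sign is −
Point 3:
  Latitude: 0 + 2/60 = 0.0333333
  hemisphere S, so the sign is −
  λ: 125 + 3.878/60 = 125.0646333
  W → negative

1. -88.620127, -0.660005
2. 68.811167, -8.173025
3. -0.033333, -125.064633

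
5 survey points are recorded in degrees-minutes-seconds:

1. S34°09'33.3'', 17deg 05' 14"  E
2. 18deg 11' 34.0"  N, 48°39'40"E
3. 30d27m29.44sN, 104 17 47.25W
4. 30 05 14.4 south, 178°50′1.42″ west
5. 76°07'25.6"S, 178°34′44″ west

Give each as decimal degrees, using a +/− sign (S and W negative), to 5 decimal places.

1. -34.15925, 17.08722
2. 18.19278, 48.66111
3. 30.45818, -104.29646
4. -30.08733, -178.83373
5. -76.12378, -178.57889

Point 1:
  Latitude: 9′ + 33.3″ = 9.55500′; 34 + 9.55500/60 = 34.159250
  S → negative
  Lon: 5′ + 14″ = 5.23333′; 17 + 5.23333/60 = 17.087222
  E → positive
Point 2:
  Lat: 18° + 11/60 + 34/3600 = 18 + 0.183333 + 0.009444 = 18.192778
  N ⇒ keep positive
  λ: 48 + 39/60 + 40/3600 = 48.661111
  E ⇒ keep positive
Point 3:
  φ: 30° + 27/60 + 29.44/3600 = 30 + 0.450000 + 0.008178 = 30.458178
  N ⇒ keep positive
  Longitude: 104° + 17/60 + 47.25/3600 = 104 + 0.283333 + 0.013125 = 104.296458
  W ⇒ negate
Point 4:
  φ: 30° + 5/60 + 14.4/3600 = 30 + 0.083333 + 0.004000 = 30.087333
  S ⇒ negate
  Lon: 178° + 50/60 + 1.42/3600 = 178 + 0.833333 + 0.000394 = 178.833728
  hemisphere W, so the sign is −
Point 5:
  φ: 76° + 7/60 + 25.6/3600 = 76 + 0.116667 + 0.007111 = 76.123778
  S ⇒ negate
  λ: 178° + 34/60 + 44/3600 = 178 + 0.566667 + 0.012222 = 178.578889
  W → negative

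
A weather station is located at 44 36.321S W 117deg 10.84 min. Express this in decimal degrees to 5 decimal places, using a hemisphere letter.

44.60535° S, 117.18067° W

φ: 44 + 36.321/60 = 44.605350
Longitude: 117 + 10.84/60 = 117.180667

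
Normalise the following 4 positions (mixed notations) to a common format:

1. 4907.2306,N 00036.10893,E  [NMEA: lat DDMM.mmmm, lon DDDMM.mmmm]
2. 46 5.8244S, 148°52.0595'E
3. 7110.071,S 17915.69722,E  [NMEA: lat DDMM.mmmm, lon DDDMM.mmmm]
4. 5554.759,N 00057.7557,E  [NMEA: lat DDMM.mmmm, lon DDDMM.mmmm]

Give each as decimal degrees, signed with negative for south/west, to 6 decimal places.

Point 1:
  Lat: degrees = first 2 digits = 49, minutes = 7.2306; 49 + 7.2306/60 = 49.1205100
  N ⇒ keep positive
  λ: split at 3 digits → 000° and 36.10893′; 0 + 36.10893/60 = 0.6018155
  E → positive
Point 2:
  Lat: 5.8244′ = 0.097073°; total 46.0970733
  hemisphere S, so the sign is −
  λ: 148 + 52.0595/60 = 148.8676583
  E ⇒ keep positive
Point 3:
  Lat: degrees = first 2 digits = 71, minutes = 10.071; 71 + 10.071/60 = 71.1678500
  S → negative
  Longitude: degrees = first 3 digits = 179, minutes = 15.69722; 179 + 15.69722/60 = 179.2616203
  E → positive
Point 4:
  Latitude: degrees = first 2 digits = 55, minutes = 54.759; 55 + 54.759/60 = 55.9126500
  N ⇒ keep positive
  λ: split at 3 digits → 000° and 57.7557′; 0 + 57.7557/60 = 0.9625950
  E → positive

1. 49.120510, 0.601816
2. -46.097073, 148.867658
3. -71.167850, 179.261620
4. 55.912650, 0.962595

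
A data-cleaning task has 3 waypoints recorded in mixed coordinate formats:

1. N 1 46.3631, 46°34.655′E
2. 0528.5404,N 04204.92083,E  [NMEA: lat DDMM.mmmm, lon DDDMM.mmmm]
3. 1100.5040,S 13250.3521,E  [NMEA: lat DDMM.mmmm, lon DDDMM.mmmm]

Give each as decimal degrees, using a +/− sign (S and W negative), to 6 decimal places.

Point 1:
  Lat: 1 + 46.3631/60 = 1.7727183
  N → positive
  λ: 46 + 34.655/60 = 46.5775833
  E ⇒ keep positive
Point 2:
  Latitude: split at 2 digits → 05° and 28.5404′; 5 + 28.5404/60 = 5.4756733
  N ⇒ keep positive
  Longitude: split at 3 digits → 042° and 4.92083′; 42 + 4.92083/60 = 42.0820138
  E ⇒ keep positive
Point 3:
  φ: split at 2 digits → 11° and 0.504′; 11 + 0.504/60 = 11.0084000
  hemisphere S, so the sign is −
  Lon: degrees = first 3 digits = 132, minutes = 50.3521; 132 + 50.3521/60 = 132.8392017
  E → positive

1. 1.772718, 46.577583
2. 5.475673, 42.082014
3. -11.008400, 132.839202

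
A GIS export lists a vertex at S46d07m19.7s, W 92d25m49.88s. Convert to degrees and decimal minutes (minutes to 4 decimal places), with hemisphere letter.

φ: 7 + 19.7/60 = 7.328333′
λ: 25 + 49.88/60 = 25.831333′

46° 7.3283′ S, 92° 25.8313′ W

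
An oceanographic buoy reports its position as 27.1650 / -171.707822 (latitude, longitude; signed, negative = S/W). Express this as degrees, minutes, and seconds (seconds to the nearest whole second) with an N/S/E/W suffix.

φ: 0.165000 × 60 = 9.90000′ → 9′, remainder × 60 = 54.00″
Longitude is negative → W; |value| = 171.707822
Longitude: whole degrees 171; 42.46932′ → 42′ and 28.16″

27°09′54″ N, 171°42′28″ W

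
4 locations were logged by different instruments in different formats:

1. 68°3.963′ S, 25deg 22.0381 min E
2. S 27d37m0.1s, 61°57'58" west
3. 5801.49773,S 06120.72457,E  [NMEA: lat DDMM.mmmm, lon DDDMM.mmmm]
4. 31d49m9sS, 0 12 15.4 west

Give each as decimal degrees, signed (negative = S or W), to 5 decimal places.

1. -68.06605, 25.36730
2. -27.61669, -61.96611
3. -58.02496, 61.34541
4. -31.81917, -0.20428

Point 1:
  Lat: 68 + 3.963/60 = 68.066050
  hemisphere S, so the sign is −
  Longitude: 22.0381′ = 0.367302°; total 25.367302
  E ⇒ keep positive
Point 2:
  Latitude: 27 + 37/60 + 0.1/3600 = 27.616694
  S → negative
  λ: 61 + 57/60 + 58/3600 = 61.966111
  W → negative
Point 3:
  Lat: degrees = first 2 digits = 58, minutes = 1.49773; 58 + 1.49773/60 = 58.024962
  S → negative
  Longitude: degrees = first 3 digits = 61, minutes = 20.72457; 61 + 20.72457/60 = 61.345410
  E ⇒ keep positive
Point 4:
  φ: 31 + 49/60 + 9/3600 = 31.819167
  S ⇒ negate
  Lon: 12′ + 15.4″ = 12.25667′; 0 + 12.25667/60 = 0.204278
  W → negative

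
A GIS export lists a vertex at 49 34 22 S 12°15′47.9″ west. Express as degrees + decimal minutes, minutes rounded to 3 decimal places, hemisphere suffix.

Latitude: 34 + 22/60 = 34.36667′
Lon: 15 + 47.9/60 = 15.79833′

49° 34.367′ S, 12° 15.798′ W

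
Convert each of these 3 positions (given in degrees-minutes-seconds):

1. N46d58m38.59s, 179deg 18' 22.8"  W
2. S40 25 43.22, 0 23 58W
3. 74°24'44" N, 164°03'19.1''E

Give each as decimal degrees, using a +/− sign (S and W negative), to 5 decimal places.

1. 46.97739, -179.30633
2. -40.42867, -0.39944
3. 74.41222, 164.05531

Point 1:
  φ: 46 + 58/60 + 38.59/3600 = 46.977386
  N → positive
  Longitude: 18′ + 22.8″ = 18.38000′; 179 + 18.38000/60 = 179.306333
  hemisphere W, so the sign is −
Point 2:
  Latitude: 40° + 25/60 + 43.22/3600 = 40 + 0.416667 + 0.012006 = 40.428672
  S → negative
  Longitude: 0° + 23/60 + 58/3600 = 0 + 0.383333 + 0.016111 = 0.399444
  W ⇒ negate
Point 3:
  Lat: 24′ + 44″ = 24.73333′; 74 + 24.73333/60 = 74.412222
  N ⇒ keep positive
  Lon: 164° + 3/60 + 19.1/3600 = 164 + 0.050000 + 0.005306 = 164.055306
  E → positive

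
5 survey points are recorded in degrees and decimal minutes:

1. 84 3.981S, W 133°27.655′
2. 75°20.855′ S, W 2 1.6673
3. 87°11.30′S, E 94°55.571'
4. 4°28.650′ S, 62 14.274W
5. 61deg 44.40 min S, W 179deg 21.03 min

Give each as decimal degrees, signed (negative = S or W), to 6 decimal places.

1. -84.066350, -133.460917
2. -75.347583, -2.027788
3. -87.188333, 94.926183
4. -4.477500, -62.237900
5. -61.740000, -179.350500

Point 1:
  φ: 84 + 3.981/60 = 84.0663500
  S → negative
  λ: 133 + 27.655/60 = 133.4609167
  W → negative
Point 2:
  Lat: 75 + 20.855/60 = 75.3475833
  hemisphere S, so the sign is −
  λ: 1.6673′ = 0.027788°; total 2.0277883
  W → negative
Point 3:
  Latitude: 87 + 11.3/60 = 87.1883333
  S → negative
  λ: 55.571′ = 0.926183°; total 94.9261833
  E ⇒ keep positive
Point 4:
  φ: 28.65′ = 0.477500°; total 4.4775000
  S ⇒ negate
  Longitude: 62 + 14.274/60 = 62.2379000
  W → negative
Point 5:
  φ: 44.4′ = 0.740000°; total 61.7400000
  hemisphere S, so the sign is −
  λ: 179 + 21.03/60 = 179.3505000
  W ⇒ negate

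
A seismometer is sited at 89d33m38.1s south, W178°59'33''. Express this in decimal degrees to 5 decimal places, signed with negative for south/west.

-89.56058, -178.99250

Latitude: 33′ + 38.1″ = 33.63500′; 89 + 33.63500/60 = 89.560583
S → negative
Longitude: 178 + 59/60 + 33/3600 = 178.992500
W → negative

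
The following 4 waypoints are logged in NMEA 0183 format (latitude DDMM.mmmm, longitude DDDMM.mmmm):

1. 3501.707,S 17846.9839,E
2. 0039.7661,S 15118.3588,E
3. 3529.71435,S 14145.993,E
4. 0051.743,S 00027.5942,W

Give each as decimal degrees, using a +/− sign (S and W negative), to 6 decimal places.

Point 1:
  Lat: degrees = first 2 digits = 35, minutes = 1.707; 35 + 1.707/60 = 35.0284500
  S → negative
  Lon: degrees = first 3 digits = 178, minutes = 46.9839; 178 + 46.9839/60 = 178.7830650
  E ⇒ keep positive
Point 2:
  Latitude: split at 2 digits → 00° and 39.7661′; 0 + 39.7661/60 = 0.6627683
  S ⇒ negate
  Lon: degrees = first 3 digits = 151, minutes = 18.3588; 151 + 18.3588/60 = 151.3059800
  E → positive
Point 3:
  Latitude: split at 2 digits → 35° and 29.71435′; 35 + 29.71435/60 = 35.4952392
  S → negative
  Lon: split at 3 digits → 141° and 45.993′; 141 + 45.993/60 = 141.7665500
  E ⇒ keep positive
Point 4:
  Lat: degrees = first 2 digits = 0, minutes = 51.743; 0 + 51.743/60 = 0.8623833
  S ⇒ negate
  Longitude: split at 3 digits → 000° and 27.5942′; 0 + 27.5942/60 = 0.4599033
  W ⇒ negate

1. -35.028450, 178.783065
2. -0.662768, 151.305980
3. -35.495239, 141.766550
4. -0.862383, -0.459903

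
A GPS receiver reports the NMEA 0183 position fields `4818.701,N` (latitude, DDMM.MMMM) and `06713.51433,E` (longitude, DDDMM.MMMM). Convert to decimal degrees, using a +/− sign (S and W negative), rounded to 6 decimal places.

48.311683, 67.225239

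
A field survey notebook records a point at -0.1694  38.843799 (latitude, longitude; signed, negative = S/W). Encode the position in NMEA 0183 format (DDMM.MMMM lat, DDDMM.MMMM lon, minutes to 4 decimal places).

Latitude is negative → S; |value| = 0.169400
φ: minutes = (0.169400 − 0) × 60 = 10.164000
Lon: fractional part 0.843799 → 50.627940 minutes

0010.1640,S / 03850.6279,E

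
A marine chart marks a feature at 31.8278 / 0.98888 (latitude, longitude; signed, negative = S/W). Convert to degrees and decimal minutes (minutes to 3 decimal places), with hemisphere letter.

Latitude: minutes = (31.827800 − 31) × 60 = 49.66800
Longitude: 0° + 0.988880 × 60 = 0° 59.33280′

31° 49.668′ N, 0° 59.333′ E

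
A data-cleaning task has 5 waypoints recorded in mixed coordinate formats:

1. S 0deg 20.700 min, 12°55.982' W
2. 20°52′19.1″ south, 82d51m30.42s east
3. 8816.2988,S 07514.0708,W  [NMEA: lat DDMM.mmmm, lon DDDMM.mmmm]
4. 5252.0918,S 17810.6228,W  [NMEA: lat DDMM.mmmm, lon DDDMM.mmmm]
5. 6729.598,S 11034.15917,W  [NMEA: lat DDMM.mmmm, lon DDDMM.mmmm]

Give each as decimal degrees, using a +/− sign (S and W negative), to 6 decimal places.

1. -0.345000, -12.933033
2. -20.871972, 82.858450
3. -88.271647, -75.234513
4. -52.868197, -178.177047
5. -67.493300, -110.569320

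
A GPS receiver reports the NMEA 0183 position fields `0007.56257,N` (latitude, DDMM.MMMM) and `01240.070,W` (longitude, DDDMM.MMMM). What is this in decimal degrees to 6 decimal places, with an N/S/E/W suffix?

Latitude: split at 2 digits → 00° and 7.56257′; 0 + 7.56257/60 = 0.1260428
Longitude: split at 3 digits → 012° and 40.07′; 12 + 40.07/60 = 12.6678333

0.126043° N, 12.667833° W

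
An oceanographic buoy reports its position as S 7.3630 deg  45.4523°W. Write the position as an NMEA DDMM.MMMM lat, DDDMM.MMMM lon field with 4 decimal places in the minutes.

0721.7800,S / 04527.1380,W

φ: fractional part 0.363000 → 21.780000 minutes
Longitude: fractional part 0.452300 → 27.138000 minutes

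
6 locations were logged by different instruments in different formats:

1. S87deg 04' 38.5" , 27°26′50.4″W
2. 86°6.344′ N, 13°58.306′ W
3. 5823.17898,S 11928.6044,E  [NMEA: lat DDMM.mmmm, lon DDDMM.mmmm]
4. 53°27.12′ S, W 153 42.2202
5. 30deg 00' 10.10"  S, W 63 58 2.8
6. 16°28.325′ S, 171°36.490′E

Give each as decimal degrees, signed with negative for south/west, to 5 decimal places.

1. -87.07736, -27.44733
2. 86.10573, -13.97177
3. -58.38632, 119.47674
4. -53.45200, -153.70367
5. -30.00281, -63.96744
6. -16.47208, 171.60817

Point 1:
  Latitude: 87° + 4/60 + 38.5/3600 = 87 + 0.066667 + 0.010694 = 87.077361
  S → negative
  Longitude: 27 + 26/60 + 50.4/3600 = 27.447333
  W ⇒ negate
Point 2:
  φ: 86 + 6.344/60 = 86.105733
  N → positive
  Lon: 13 + 58.306/60 = 13.971767
  W → negative
Point 3:
  φ: split at 2 digits → 58° and 23.17898′; 58 + 23.17898/60 = 58.386316
  hemisphere S, so the sign is −
  λ: degrees = first 3 digits = 119, minutes = 28.6044; 119 + 28.6044/60 = 119.476740
  E ⇒ keep positive
Point 4:
  Lat: 53 + 27.12/60 = 53.452000
  S → negative
  Lon: 153 + 42.2202/60 = 153.703670
  W → negative
Point 5:
  Lat: 30 + 0/60 + 10.1/3600 = 30.002806
  hemisphere S, so the sign is −
  λ: 63 + 58/60 + 2.8/3600 = 63.967444
  hemisphere W, so the sign is −
Point 6:
  Latitude: 16 + 28.325/60 = 16.472083
  S → negative
  Longitude: 171 + 36.49/60 = 171.608167
  E → positive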